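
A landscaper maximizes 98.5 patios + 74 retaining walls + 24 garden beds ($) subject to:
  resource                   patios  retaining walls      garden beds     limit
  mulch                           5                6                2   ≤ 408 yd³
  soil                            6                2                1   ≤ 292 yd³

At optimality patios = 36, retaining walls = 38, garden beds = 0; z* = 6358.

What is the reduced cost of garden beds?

-3.5

At the optimum: mulch uses 408 of 408 (binding); soil uses 292 of 292 (binding).
From A_Bᵀ y = c: 5·y_mulch + 6·y_soil = 98.5; 6·y_mulch + 2·y_soil = 74.
Solving: y_mulch = 9.5, y_soil = 8.5.
Reduced cost of garden beds: c₃ − yᵀa₃ = 24 − (9.5·2 + 8.5·1) = 24 − 27.5 = -3.5.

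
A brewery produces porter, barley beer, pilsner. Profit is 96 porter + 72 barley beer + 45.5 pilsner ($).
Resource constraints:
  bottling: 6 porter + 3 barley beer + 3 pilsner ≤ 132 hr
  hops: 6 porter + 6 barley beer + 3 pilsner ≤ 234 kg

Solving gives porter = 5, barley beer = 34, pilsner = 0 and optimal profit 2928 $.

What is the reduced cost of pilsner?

Both bottling and hops are binding at x*.
Dual feasibility on the basic columns requires 6·y_bottling + 6·y_hops = 96, 3·y_bottling + 6·y_hops = 72.
→ y_bottling = 8 and y_hops = 8.
Reduced cost of pilsner: c₃ − yᵀa₃ = 45.5 − (8·3 + 8·3) = 45.5 − 48 = -2.5.

-2.5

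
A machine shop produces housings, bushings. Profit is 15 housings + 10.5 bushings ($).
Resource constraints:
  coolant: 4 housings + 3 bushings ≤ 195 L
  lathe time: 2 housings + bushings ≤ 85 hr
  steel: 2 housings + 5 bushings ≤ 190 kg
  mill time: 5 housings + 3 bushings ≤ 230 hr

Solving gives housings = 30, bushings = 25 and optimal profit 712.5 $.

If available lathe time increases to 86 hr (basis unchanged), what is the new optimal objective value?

Binding: coolant and lathe time. Non-binding: steel (5 unused), mill time (5 unused).
Slack constraints have shadow price 0 (complementary slackness).
Dual feasibility on the basic columns requires 4·y_coolant + 2·y_lathe time = 15, 3·y_coolant + 1·y_lathe time = 10.5.
→ y_coolant = 3 and y_lathe time = 1.5.
Δz = y_lathe time·Δb = 1.5 × (1) = 1.5, so new z* = 712.5 + 1.5 = 714.

714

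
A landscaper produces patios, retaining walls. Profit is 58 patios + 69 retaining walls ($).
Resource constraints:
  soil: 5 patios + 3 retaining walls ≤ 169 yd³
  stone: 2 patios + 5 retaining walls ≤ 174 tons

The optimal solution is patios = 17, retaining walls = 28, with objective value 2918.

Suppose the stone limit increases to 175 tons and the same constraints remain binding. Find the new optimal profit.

2927

At the optimum: soil uses 169 of 169 (binding); stone uses 174 of 174 (binding).
From A_Bᵀ y = c: 5·y_soil + 2·y_stone = 58; 3·y_soil + 5·y_stone = 69.
→ y_soil = 8 and y_stone = 9.
Δz = y_stone·Δb = 9 × (1) = 9, so new z* = 2918 + 9 = 2927.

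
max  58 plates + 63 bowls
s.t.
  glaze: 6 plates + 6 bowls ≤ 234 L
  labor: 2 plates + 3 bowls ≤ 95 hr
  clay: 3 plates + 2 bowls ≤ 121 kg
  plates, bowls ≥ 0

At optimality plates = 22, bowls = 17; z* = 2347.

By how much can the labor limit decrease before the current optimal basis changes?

17

Binding constraints: glaze, labor. The basis is B = [[6,6],[2,3]] with det 6.
Per unit decrease in labor, x* moves by d = (1, -1).
The basis stays optimal until bowls reaches 0; allowable decrease = 17 hr.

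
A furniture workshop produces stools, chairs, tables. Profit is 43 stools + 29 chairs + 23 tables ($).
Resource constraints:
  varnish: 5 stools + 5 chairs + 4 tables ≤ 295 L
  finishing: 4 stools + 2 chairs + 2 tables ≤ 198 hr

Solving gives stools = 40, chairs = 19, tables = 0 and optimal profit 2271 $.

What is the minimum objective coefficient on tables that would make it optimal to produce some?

Both varnish and finishing are binding at x*.
The binding rows give the dual system: 5·y_varnish + 4·y_finishing = 43 and 5·y_varnish + 2·y_finishing = 29.
Solving: y_varnish = 3, y_finishing = 7.
tables enters the basis when its profit ≥ yᵀa₃ = 3·4 + 7·2 = 26.

26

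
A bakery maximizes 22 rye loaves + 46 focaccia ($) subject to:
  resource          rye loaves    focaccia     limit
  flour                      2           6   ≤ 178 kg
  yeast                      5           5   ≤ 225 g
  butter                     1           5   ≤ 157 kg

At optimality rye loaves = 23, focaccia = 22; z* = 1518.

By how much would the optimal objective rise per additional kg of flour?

6

At the optimum: flour uses 178 of 178 (binding); yeast uses 225 of 225 (binding); butter uses 133 of 157 (slack = 24).
By complementary slackness, y = 0 for the non-binding constraint.
From A_Bᵀ y = c: 2·y_flour + 5·y_yeast = 22; 6·y_flour + 5·y_yeast = 46.
This yields shadow prices y_flour = 6, y_yeast = 2.
Shadow price of flour = 6.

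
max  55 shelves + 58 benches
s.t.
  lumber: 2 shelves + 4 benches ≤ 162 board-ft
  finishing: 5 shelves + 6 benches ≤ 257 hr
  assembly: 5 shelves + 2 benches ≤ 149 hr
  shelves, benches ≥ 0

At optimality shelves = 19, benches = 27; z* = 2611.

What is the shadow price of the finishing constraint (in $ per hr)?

9

Binding: finishing and assembly. Non-binding: lumber (16 unused).
By complementary slackness, y = 0 for the non-binding constraint.
The binding rows give the dual system: 5·y_finishing + 5·y_assembly = 55 and 6·y_finishing + 2·y_assembly = 58.
This yields shadow prices y_finishing = 9, y_assembly = 2.
Shadow price of finishing = 9.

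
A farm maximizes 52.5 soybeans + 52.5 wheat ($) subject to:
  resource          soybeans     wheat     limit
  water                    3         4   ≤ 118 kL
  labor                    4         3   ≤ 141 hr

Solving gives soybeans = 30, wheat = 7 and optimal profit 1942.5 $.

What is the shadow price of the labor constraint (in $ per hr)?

Check each constraint at x*: water 118/118 (tight); labor 141/141 (tight).
The binding rows give the dual system: 3·y_water + 4·y_labor = 52.5 and 4·y_water + 3·y_labor = 52.5.
Solving: y_water = 7.5, y_labor = 7.5.
Shadow price of labor = 7.5.

7.5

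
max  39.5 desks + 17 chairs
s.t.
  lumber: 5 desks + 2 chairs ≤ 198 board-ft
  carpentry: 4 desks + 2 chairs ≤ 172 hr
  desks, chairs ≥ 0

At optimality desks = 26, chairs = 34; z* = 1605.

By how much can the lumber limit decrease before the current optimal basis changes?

Binding constraints: lumber, carpentry. The basis is B = [[5,2],[4,2]] with det 2.
Per unit decrease in lumber, x* moves by d = (-1, 2).
The basis stays optimal until desks reaches 0; allowable decrease = 26 board-ft.

26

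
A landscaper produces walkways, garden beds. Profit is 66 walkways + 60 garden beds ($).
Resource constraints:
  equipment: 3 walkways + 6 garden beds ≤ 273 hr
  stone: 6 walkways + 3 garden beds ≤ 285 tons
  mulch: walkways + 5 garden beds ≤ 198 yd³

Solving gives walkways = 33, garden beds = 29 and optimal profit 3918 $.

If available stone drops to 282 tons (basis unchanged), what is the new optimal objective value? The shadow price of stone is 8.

3894

Δb = -3, so new z* = 3918 + (8)·(-3) = 3918 − 24 = 3894.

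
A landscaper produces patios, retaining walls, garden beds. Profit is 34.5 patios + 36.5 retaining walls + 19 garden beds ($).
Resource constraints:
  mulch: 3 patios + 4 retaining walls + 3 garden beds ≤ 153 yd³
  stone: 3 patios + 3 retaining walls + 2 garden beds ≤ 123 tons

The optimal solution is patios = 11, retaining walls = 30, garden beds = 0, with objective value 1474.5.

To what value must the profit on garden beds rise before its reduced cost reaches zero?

At the optimum: mulch uses 153 of 153 (binding); stone uses 123 of 123 (binding).
Dual feasibility on the basic columns requires 3·y_mulch + 3·y_stone = 34.5, 4·y_mulch + 3·y_stone = 36.5.
→ y_mulch = 2 and y_stone = 9.5.
garden beds enters the basis when its profit ≥ yᵀa₃ = 2·3 + 9.5·2 = 25.

25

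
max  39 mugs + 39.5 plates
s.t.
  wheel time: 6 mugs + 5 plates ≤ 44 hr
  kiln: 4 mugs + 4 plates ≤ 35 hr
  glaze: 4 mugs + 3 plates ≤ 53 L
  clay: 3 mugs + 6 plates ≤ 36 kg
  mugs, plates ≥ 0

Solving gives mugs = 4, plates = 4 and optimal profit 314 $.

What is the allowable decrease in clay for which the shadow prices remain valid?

Binding constraints: wheel time, clay. The basis is B = [[6,5],[3,6]] with det 21.
Per unit decrease in clay, x* moves by d = (0.2381, -0.2857).
The basis stays optimal until plates reaches 0; allowable decrease = 14 kg.

14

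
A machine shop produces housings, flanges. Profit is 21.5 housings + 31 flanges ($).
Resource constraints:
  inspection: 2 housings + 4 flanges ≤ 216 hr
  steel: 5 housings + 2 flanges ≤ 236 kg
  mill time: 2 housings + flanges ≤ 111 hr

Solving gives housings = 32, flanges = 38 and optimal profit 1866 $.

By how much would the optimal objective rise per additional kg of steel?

Binding: inspection and steel. Non-binding: mill time (9 unused).
By complementary slackness, y = 0 for the non-binding constraint.
The binding rows give the dual system: 2·y_inspection + 5·y_steel = 21.5 and 4·y_inspection + 2·y_steel = 31.
Solving: y_inspection = 7, y_steel = 1.5.
Shadow price of steel = 1.5.

1.5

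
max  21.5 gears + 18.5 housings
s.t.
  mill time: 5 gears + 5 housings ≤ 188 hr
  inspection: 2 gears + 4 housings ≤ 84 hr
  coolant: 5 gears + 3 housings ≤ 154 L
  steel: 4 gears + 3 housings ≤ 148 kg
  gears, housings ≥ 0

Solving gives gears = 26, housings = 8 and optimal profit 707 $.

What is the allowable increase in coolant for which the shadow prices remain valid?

25.2

Binding constraints: inspection, coolant. The basis is B = [[2,4],[5,3]] with det -14.
Per unit increase in coolant, x* moves by d = (0.2857, -0.1429).
The basis stays optimal until mill time becomes binding; allowable increase = 25.2 L.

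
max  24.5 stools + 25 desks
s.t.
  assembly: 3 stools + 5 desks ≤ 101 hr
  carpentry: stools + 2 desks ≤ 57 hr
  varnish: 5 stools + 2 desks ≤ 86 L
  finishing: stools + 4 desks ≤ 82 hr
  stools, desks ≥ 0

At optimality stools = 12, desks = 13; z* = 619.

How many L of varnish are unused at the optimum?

0

varnish used = 5·12 + 2·13 = 86; slack = 86 − 86 = 0.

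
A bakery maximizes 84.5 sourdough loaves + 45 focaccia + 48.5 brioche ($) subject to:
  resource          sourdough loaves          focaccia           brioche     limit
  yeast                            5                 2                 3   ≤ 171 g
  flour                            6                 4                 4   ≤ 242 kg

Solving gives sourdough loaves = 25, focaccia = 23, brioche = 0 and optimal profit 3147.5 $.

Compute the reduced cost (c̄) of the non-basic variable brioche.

Both yeast and flour are binding at x*.
Dual feasibility on the basic columns requires 5·y_yeast + 6·y_flour = 84.5, 2·y_yeast + 4·y_flour = 45.
This yields shadow prices y_yeast = 8.5, y_flour = 7.
Reduced cost of brioche: c₃ − yᵀa₃ = 48.5 − (8.5·3 + 7·4) = 48.5 − 53.5 = -5.

-5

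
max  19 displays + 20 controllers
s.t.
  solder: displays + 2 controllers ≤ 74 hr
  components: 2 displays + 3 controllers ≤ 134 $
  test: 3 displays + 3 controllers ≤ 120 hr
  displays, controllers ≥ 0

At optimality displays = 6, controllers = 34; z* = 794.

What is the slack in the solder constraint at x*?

0

solder used = 1·6 + 2·34 = 74; slack = 74 − 74 = 0.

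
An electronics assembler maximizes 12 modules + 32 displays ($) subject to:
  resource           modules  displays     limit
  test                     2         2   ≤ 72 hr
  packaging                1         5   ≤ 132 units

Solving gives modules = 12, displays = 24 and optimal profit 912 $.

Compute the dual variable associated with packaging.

Check each constraint at x*: test 72/72 (tight); packaging 132/132 (tight).
The binding rows give the dual system: 2·y_test + 1·y_packaging = 12 and 2·y_test + 5·y_packaging = 32.
→ y_test = 3.5 and y_packaging = 5.
Shadow price of packaging = 5.

5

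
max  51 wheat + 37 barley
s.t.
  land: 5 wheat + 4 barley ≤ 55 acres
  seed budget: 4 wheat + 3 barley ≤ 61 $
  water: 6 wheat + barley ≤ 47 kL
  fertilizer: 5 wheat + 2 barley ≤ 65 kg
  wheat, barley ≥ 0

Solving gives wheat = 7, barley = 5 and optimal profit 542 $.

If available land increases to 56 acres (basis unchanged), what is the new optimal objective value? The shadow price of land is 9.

551

Δb = 1, so new z* = 542 + (9)·(1) = 542 + 9 = 551.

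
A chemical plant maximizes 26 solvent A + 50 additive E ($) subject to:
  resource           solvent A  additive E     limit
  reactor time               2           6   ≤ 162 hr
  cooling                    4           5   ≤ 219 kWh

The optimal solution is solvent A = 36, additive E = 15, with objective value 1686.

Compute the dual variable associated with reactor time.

Check each constraint at x*: reactor time 162/162 (tight); cooling 219/219 (tight).
Dual feasibility on the basic columns requires 2·y_reactor time + 4·y_cooling = 26, 6·y_reactor time + 5·y_cooling = 50.
→ y_reactor time = 5 and y_cooling = 4.
Shadow price of reactor time = 5.

5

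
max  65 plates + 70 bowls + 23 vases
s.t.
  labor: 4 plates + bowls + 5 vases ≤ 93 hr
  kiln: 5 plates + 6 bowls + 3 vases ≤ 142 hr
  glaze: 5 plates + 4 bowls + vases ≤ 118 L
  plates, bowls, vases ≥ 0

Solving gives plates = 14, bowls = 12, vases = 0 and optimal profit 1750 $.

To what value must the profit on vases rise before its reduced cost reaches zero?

Binding: kiln and glaze. Non-binding: labor (25 unused).
Since labor is not tight, its dual is 0.
The binding rows give the dual system: 5·y_kiln + 5·y_glaze = 65 and 6·y_kiln + 4·y_glaze = 70.
This yields shadow prices y_kiln = 9, y_glaze = 4.
vases enters the basis when its profit ≥ yᵀa₃ = 9·3 + 4·1 = 31.

31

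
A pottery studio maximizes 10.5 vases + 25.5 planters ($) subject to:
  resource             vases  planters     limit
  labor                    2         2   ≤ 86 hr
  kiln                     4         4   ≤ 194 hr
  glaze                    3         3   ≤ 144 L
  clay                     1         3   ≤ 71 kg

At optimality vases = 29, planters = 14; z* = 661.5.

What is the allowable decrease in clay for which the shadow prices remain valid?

Binding constraints: labor, clay. The basis is B = [[2,2],[1,3]] with det 4.
Per unit decrease in clay, x* moves by d = (0.5, -0.5).
The basis stays optimal until planters reaches 0; allowable decrease = 28 kg.

28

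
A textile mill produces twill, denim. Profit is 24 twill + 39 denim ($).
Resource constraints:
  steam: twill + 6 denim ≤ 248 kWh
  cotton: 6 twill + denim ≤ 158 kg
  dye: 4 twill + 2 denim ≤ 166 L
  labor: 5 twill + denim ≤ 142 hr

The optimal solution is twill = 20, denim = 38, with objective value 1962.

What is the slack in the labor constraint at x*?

4

labor used = 5·20 + 1·38 = 138; slack = 142 − 138 = 4.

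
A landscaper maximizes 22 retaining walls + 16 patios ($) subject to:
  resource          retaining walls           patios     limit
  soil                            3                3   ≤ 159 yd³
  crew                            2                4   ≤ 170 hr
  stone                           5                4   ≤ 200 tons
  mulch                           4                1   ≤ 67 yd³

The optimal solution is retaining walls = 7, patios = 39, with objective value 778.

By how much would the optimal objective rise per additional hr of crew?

Check each constraint at x*: soil 138/159 (slack 21); crew 170/170 (tight); stone 191/200 (slack 9); mulch 67/67 (tight).
Slack constraints have shadow price 0 (complementary slackness).
The binding rows give the dual system: 2·y_crew + 4·y_mulch = 22 and 4·y_crew + 1·y_mulch = 16.
→ y_crew = 3 and y_mulch = 4.
Shadow price of crew = 3.

3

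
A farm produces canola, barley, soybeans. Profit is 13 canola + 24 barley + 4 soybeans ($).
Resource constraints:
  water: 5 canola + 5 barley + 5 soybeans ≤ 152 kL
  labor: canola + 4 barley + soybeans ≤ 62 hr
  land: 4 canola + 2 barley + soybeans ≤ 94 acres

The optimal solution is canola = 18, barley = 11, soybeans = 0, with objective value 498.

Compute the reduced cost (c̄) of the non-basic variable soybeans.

At the optimum: water uses 145 of 152 (slack = 7); labor uses 62 of 62 (binding); land uses 94 of 94 (binding).
By complementary slackness, y = 0 for the non-binding constraint.
From A_Bᵀ y = c: 1·y_labor + 4·y_land = 13; 4·y_labor + 2·y_land = 24.
→ y_labor = 5 and y_land = 2.
Reduced cost of soybeans: c₃ − yᵀa₃ = 4 − (5·1 + 2·1) = 4 − 7 = -3.

-3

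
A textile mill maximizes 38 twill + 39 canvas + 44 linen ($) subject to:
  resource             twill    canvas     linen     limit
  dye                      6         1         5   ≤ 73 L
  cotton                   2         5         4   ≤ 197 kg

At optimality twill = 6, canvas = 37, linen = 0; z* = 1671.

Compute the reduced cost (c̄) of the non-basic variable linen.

-4

At the optimum: dye uses 73 of 73 (binding); cotton uses 197 of 197 (binding).
The binding rows give the dual system: 6·y_dye + 2·y_cotton = 38 and 1·y_dye + 5·y_cotton = 39.
→ y_dye = 4 and y_cotton = 7.
Reduced cost of linen: c₃ − yᵀa₃ = 44 − (4·5 + 7·4) = 44 − 48 = -4.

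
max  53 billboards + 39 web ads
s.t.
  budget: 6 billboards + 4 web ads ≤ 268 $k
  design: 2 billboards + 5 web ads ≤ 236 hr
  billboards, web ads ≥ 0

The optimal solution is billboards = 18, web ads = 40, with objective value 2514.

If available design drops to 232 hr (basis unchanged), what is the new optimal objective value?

2510

Both budget and design are binding at x*.
The binding rows give the dual system: 6·y_budget + 2·y_design = 53 and 4·y_budget + 5·y_design = 39.
→ y_budget = 8.5 and y_design = 1.
Δz = y_design·Δb = 1 × (-4) = -4, so new z* = 2514 − 4 = 2510.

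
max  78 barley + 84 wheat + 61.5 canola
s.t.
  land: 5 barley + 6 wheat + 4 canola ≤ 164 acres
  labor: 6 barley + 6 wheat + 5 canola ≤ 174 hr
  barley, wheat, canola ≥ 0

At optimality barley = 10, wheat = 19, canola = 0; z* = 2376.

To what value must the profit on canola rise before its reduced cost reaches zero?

64

Both land and labor are binding at x*.
From A_Bᵀ y = c: 5·y_land + 6·y_labor = 78; 6·y_land + 6·y_labor = 84.
→ y_land = 6 and y_labor = 8.
canola enters the basis when its profit ≥ yᵀa₃ = 6·4 + 8·5 = 64.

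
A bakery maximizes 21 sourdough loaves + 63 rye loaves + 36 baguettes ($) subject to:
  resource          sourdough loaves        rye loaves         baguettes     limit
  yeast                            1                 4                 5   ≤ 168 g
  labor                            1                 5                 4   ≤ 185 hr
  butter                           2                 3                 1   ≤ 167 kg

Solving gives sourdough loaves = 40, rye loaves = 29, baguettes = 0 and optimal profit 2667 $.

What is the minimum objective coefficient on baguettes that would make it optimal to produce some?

Check each constraint at x*: yeast 156/168 (slack 12); labor 185/185 (tight); butter 167/167 (tight).
Slack constraints have shadow price 0 (complementary slackness).
Dual feasibility on the basic columns requires 1·y_labor + 2·y_butter = 21, 5·y_labor + 3·y_butter = 63.
→ y_labor = 9 and y_butter = 6.
baguettes enters the basis when its profit ≥ yᵀa₃ = 9·4 + 6·1 = 42.

42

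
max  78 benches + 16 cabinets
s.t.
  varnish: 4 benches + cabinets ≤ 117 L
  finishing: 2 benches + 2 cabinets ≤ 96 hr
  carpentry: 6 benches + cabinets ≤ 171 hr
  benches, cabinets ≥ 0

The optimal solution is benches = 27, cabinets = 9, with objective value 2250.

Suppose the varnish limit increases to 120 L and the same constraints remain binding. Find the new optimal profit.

2277

Binding: varnish and carpentry. Non-binding: finishing (24 unused).
Since finishing is not tight, its dual is 0.
Dual feasibility on the basic columns requires 4·y_varnish + 6·y_carpentry = 78, 1·y_varnish + 1·y_carpentry = 16.
Solving: y_varnish = 9, y_carpentry = 7.
Δz = y_varnish·Δb = 9 × (3) = 27, so new z* = 2250 + 27 = 2277.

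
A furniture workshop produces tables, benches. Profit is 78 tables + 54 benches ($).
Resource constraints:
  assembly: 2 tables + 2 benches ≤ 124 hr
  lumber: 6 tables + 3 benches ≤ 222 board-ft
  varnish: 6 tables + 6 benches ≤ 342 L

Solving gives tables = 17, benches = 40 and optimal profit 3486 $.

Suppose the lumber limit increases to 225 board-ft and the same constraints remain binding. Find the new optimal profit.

At the optimum: assembly uses 114 of 124 (slack = 10); lumber uses 222 of 222 (binding); varnish uses 342 of 342 (binding).
By complementary slackness, y = 0 for the non-binding constraint.
From A_Bᵀ y = c: 6·y_lumber + 6·y_varnish = 78; 3·y_lumber + 6·y_varnish = 54.
Solving: y_lumber = 8, y_varnish = 5.
Δz = y_lumber·Δb = 8 × (3) = 24, so new z* = 3486 + 24 = 3510.

3510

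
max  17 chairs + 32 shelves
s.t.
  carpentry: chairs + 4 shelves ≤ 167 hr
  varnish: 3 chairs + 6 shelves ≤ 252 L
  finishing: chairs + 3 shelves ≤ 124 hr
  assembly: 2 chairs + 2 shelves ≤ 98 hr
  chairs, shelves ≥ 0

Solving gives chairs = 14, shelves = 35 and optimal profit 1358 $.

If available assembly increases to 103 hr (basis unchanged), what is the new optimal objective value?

Check each constraint at x*: carpentry 154/167 (slack 13); varnish 252/252 (tight); finishing 119/124 (slack 5); assembly 98/98 (tight).
Slack constraints have shadow price 0 (complementary slackness).
From A_Bᵀ y = c: 3·y_varnish + 2·y_assembly = 17; 6·y_varnish + 2·y_assembly = 32.
This yields shadow prices y_varnish = 5, y_assembly = 1.
Δz = y_assembly·Δb = 1 × (5) = 5, so new z* = 1358 + 5 = 1363.

1363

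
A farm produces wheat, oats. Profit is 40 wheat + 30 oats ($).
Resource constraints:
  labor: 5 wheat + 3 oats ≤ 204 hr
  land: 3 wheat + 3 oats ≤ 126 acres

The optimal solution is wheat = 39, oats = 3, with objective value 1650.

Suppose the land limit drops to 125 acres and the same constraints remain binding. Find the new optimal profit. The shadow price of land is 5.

Δb = -1, so new z* = 1650 + (5)·(-1) = 1650 − 5 = 1645.

1645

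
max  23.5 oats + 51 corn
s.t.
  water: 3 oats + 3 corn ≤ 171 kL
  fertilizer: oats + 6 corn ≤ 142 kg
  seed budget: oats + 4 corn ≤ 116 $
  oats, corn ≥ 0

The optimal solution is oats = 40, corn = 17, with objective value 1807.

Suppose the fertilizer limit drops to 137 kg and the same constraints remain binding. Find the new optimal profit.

At the optimum: water uses 171 of 171 (binding); fertilizer uses 142 of 142 (binding); seed budget uses 108 of 116 (slack = 8).
Since seed budget is not tight, its dual is 0.
From A_Bᵀ y = c: 3·y_water + 1·y_fertilizer = 23.5; 3·y_water + 6·y_fertilizer = 51.
→ y_water = 6 and y_fertilizer = 5.5.
Δz = y_fertilizer·Δb = 5.5 × (-5) = -27.5, so new z* = 1807 − 27.5 = 1779.5.

1779.5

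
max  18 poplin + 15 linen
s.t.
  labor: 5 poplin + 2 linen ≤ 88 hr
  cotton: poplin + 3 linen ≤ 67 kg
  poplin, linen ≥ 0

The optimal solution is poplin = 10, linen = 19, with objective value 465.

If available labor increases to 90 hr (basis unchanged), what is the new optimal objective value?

Both labor and cotton are binding at x*.
Dual feasibility on the basic columns requires 5·y_labor + 1·y_cotton = 18, 2·y_labor + 3·y_cotton = 15.
Solving: y_labor = 3, y_cotton = 3.
Δz = y_labor·Δb = 3 × (2) = 6, so new z* = 465 + 6 = 471.

471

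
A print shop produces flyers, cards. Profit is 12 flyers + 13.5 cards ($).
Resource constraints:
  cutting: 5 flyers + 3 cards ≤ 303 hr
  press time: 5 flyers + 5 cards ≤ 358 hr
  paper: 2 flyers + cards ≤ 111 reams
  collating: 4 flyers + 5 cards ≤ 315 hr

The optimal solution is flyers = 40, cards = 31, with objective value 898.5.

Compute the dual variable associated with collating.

Binding: paper and collating. Non-binding: cutting (10 unused), press time (3 unused).
By complementary slackness, y = 0 for the non-binding constraints.
Dual feasibility on the basic columns requires 2·y_paper + 4·y_collating = 12, 1·y_paper + 5·y_collating = 13.5.
→ y_paper = 1 and y_collating = 2.5.
Shadow price of collating = 2.5.

2.5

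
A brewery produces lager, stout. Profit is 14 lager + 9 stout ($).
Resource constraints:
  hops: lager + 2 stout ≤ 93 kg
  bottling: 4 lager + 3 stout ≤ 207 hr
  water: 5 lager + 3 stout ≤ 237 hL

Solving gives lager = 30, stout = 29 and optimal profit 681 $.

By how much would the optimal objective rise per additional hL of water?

Check each constraint at x*: hops 88/93 (slack 5); bottling 207/207 (tight); water 237/237 (tight).
Slack constraints have shadow price 0 (complementary slackness).
The binding rows give the dual system: 4·y_bottling + 5·y_water = 14 and 3·y_bottling + 3·y_water = 9.
Solving: y_bottling = 1, y_water = 2.
Shadow price of water = 2.

2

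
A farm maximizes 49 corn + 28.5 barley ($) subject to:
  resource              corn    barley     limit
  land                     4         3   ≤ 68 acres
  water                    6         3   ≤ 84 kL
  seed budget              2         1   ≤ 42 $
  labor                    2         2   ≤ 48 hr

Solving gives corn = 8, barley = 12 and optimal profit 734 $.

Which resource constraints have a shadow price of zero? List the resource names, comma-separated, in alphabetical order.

labor, seed budget

land: 68/68 (binding)
water: 84/84 (binding)
seed budget: 28/42 (slack 14)
labor: 40/48 (slack 8)
By complementary slackness, a constraint with positive slack has shadow price 0 → labor, seed budget.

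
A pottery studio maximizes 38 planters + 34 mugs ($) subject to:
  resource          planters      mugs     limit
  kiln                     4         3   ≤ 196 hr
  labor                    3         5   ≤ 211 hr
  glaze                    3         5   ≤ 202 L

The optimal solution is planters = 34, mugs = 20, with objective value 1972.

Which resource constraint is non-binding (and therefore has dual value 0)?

labor

kiln: 196/196 (binding)
labor: 202/211 (slack 9)
glaze: 202/202 (binding)
By complementary slackness, a constraint with positive slack has shadow price 0 → labor.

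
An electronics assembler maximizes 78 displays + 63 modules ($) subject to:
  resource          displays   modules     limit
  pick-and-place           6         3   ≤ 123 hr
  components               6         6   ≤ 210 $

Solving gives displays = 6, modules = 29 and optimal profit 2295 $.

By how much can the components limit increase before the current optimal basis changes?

36

Binding constraints: pick-and-place, components. The basis is B = [[6,3],[6,6]] with det 18.
Per unit increase in components, x* moves by d = (-0.1667, 0.3333).
The basis stays optimal until displays reaches 0; allowable increase = 36 $.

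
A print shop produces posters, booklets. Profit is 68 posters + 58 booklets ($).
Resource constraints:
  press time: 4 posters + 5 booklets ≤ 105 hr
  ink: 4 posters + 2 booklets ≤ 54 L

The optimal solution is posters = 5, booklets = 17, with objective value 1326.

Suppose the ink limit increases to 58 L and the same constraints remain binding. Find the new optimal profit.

1362

Both press time and ink are binding at x*.
Dual feasibility on the basic columns requires 4·y_press time + 4·y_ink = 68, 5·y_press time + 2·y_ink = 58.
→ y_press time = 8 and y_ink = 9.
Δz = y_ink·Δb = 9 × (4) = 36, so new z* = 1326 + 36 = 1362.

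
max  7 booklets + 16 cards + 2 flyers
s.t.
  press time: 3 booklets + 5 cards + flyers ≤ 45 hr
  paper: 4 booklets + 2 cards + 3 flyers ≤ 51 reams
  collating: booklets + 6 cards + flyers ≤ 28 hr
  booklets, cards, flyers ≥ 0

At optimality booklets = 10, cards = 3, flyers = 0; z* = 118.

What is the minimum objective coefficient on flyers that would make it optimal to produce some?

Check each constraint at x*: press time 45/45 (tight); paper 46/51 (slack 5); collating 28/28 (tight).
Slack constraints have shadow price 0 (complementary slackness).
From A_Bᵀ y = c: 3·y_press time + 1·y_collating = 7; 5·y_press time + 6·y_collating = 16.
This yields shadow prices y_press time = 2, y_collating = 1.
flyers enters the basis when its profit ≥ yᵀa₃ = 2·1 + 1·1 = 3.

3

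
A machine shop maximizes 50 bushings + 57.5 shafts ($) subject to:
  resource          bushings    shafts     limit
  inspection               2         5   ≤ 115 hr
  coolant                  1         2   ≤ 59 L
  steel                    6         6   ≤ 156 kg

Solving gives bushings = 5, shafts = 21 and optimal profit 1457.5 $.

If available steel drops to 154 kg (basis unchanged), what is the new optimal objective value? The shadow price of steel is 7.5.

Δb = -2, so new z* = 1457.5 + (7.5)·(-2) = 1457.5 − 15 = 1442.5.

1442.5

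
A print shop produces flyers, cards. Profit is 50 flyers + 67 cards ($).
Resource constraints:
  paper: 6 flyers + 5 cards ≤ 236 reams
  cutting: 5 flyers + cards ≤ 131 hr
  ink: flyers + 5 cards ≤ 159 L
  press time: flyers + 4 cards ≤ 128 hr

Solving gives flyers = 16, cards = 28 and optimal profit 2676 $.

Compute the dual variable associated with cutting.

Binding: paper and press time. Non-binding: cutting (23 unused), ink (3 unused).
By complementary slackness, y = 0 for the non-binding constraints.
The binding rows give the dual system: 6·y_paper + 1·y_press time = 50 and 5·y_paper + 4·y_press time = 67.
Solving: y_paper = 7, y_press time = 8.
Shadow price of cutting = 0.

0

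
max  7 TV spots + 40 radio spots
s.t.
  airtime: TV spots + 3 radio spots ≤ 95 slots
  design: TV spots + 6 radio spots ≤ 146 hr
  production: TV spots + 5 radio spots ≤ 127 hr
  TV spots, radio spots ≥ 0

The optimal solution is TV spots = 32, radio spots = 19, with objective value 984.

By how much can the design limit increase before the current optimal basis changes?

Binding constraints: design, production. The basis is B = [[1,6],[1,5]] with det -1.
Per unit increase in design, x* moves by d = (-5, 1).
The basis stays optimal until TV spots reaches 0; allowable increase = 6.4 hr.

6.4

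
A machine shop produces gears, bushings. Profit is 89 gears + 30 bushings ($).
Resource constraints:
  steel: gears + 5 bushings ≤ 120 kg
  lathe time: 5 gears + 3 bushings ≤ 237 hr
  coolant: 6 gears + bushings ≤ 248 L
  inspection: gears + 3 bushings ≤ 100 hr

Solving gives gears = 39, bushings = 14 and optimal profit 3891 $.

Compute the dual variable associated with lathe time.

7

At the optimum: steel uses 109 of 120 (slack = 11); lathe time uses 237 of 237 (binding); coolant uses 248 of 248 (binding); inspection uses 81 of 100 (slack = 19).
Slack constraints have shadow price 0 (complementary slackness).
Dual feasibility on the basic columns requires 5·y_lathe time + 6·y_coolant = 89, 3·y_lathe time + 1·y_coolant = 30.
This yields shadow prices y_lathe time = 7, y_coolant = 9.
Shadow price of lathe time = 7.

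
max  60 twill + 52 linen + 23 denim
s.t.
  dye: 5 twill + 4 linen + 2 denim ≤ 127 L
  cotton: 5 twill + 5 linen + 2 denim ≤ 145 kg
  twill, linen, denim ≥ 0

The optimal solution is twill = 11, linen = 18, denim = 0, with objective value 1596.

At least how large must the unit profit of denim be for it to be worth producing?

24

At the optimum: dye uses 127 of 127 (binding); cotton uses 145 of 145 (binding).
Dual feasibility on the basic columns requires 5·y_dye + 5·y_cotton = 60, 4·y_dye + 5·y_cotton = 52.
→ y_dye = 8 and y_cotton = 4.
denim enters the basis when its profit ≥ yᵀa₃ = 8·2 + 4·2 = 24.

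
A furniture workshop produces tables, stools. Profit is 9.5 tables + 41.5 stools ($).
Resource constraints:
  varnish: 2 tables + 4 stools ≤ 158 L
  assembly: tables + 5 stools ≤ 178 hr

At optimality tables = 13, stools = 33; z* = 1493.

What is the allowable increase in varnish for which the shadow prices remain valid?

198

Binding constraints: varnish, assembly. The basis is B = [[2,4],[1,5]] with det 6.
Per unit increase in varnish, x* moves by d = (0.8333, -0.1667).
The basis stays optimal until stools reaches 0; allowable increase = 198 L.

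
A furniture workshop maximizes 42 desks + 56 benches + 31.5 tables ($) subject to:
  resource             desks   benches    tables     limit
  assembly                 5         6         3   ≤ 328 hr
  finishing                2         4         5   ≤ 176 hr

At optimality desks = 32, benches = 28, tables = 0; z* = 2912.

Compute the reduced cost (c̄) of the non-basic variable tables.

At the optimum: assembly uses 328 of 328 (binding); finishing uses 176 of 176 (binding).
Dual feasibility on the basic columns requires 5·y_assembly + 2·y_finishing = 42, 6·y_assembly + 4·y_finishing = 56.
→ y_assembly = 7 and y_finishing = 3.5.
Reduced cost of tables: c₃ − yᵀa₃ = 31.5 − (7·3 + 3.5·5) = 31.5 − 38.5 = -7.

-7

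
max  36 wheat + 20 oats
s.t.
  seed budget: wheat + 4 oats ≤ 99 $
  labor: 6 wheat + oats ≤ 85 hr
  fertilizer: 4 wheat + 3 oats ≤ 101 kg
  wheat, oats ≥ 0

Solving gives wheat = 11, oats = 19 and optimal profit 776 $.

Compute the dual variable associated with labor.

Binding: labor and fertilizer. Non-binding: seed budget (12 unused).
Since seed budget is not tight, its dual is 0.
From A_Bᵀ y = c: 6·y_labor + 4·y_fertilizer = 36; 1·y_labor + 3·y_fertilizer = 20.
This yields shadow prices y_labor = 2, y_fertilizer = 6.
Shadow price of labor = 2.

2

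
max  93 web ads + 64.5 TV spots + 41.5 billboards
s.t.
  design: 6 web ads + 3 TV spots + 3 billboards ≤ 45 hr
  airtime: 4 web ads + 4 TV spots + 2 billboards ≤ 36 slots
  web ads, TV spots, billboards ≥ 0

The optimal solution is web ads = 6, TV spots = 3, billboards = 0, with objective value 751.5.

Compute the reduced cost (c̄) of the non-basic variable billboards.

Check each constraint at x*: design 45/45 (tight); airtime 36/36 (tight).
The binding rows give the dual system: 6·y_design + 4·y_airtime = 93 and 3·y_design + 4·y_airtime = 64.5.
This yields shadow prices y_design = 9.5, y_airtime = 9.
Reduced cost of billboards: c₃ − yᵀa₃ = 41.5 − (9.5·3 + 9·2) = 41.5 − 46.5 = -5.

-5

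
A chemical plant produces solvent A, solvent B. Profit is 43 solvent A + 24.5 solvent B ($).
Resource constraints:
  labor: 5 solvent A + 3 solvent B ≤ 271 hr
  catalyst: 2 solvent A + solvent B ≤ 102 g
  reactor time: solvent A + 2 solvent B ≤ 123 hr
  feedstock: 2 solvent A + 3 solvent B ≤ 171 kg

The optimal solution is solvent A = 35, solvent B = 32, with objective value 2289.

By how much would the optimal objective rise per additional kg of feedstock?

Check each constraint at x*: labor 271/271 (tight); catalyst 102/102 (tight); reactor time 99/123 (slack 24); feedstock 166/171 (slack 5).
Since reactor time, feedstock are not tight, their duals are 0.
The binding rows give the dual system: 5·y_labor + 2·y_catalyst = 43 and 3·y_labor + 1·y_catalyst = 24.5.
This yields shadow prices y_labor = 6, y_catalyst = 6.5.
Shadow price of feedstock = 0.

0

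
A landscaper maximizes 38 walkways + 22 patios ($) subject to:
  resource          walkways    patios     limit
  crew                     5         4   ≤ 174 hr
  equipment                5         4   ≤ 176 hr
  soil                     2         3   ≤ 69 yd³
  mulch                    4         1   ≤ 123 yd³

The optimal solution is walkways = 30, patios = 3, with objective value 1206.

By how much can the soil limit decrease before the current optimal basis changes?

7.5

Binding constraints: soil, mulch. The basis is B = [[2,3],[4,1]] with det -10.
Per unit decrease in soil, x* moves by d = (0.1, -0.4).
The basis stays optimal until patios reaches 0; allowable decrease = 7.5 yd³.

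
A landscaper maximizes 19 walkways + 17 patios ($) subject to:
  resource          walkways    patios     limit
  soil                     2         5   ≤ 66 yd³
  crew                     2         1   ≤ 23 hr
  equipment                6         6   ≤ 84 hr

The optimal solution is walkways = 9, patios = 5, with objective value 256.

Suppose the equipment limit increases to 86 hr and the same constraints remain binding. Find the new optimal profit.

261

Check each constraint at x*: soil 43/66 (slack 23); crew 23/23 (tight); equipment 84/84 (tight).
By complementary slackness, y = 0 for the non-binding constraint.
Dual feasibility on the basic columns requires 2·y_crew + 6·y_equipment = 19, 1·y_crew + 6·y_equipment = 17.
→ y_crew = 2 and y_equipment = 2.5.
Δz = y_equipment·Δb = 2.5 × (2) = 5, so new z* = 256 + 5 = 261.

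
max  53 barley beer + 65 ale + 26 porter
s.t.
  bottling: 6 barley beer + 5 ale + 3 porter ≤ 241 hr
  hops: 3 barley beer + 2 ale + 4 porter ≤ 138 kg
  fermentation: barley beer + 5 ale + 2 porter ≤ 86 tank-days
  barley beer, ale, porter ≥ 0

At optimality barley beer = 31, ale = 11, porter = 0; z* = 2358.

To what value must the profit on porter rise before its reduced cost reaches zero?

34

At the optimum: bottling uses 241 of 241 (binding); hops uses 115 of 138 (slack = 23); fermentation uses 86 of 86 (binding).
By complementary slackness, y = 0 for the non-binding constraint.
The binding rows give the dual system: 6·y_bottling + 1·y_fermentation = 53 and 5·y_bottling + 5·y_fermentation = 65.
This yields shadow prices y_bottling = 8, y_fermentation = 5.
porter enters the basis when its profit ≥ yᵀa₃ = 8·3 + 5·2 = 34.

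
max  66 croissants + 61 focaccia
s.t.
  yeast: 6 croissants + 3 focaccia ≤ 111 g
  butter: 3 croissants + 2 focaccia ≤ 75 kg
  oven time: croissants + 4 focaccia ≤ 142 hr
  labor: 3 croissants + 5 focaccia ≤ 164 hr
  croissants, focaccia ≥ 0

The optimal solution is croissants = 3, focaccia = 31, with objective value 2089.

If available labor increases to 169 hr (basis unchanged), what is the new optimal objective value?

At the optimum: yeast uses 111 of 111 (binding); butter uses 71 of 75 (slack = 4); oven time uses 127 of 142 (slack = 15); labor uses 164 of 164 (binding).
Slack constraints have shadow price 0 (complementary slackness).
The binding rows give the dual system: 6·y_yeast + 3·y_labor = 66 and 3·y_yeast + 5·y_labor = 61.
Solving: y_yeast = 7, y_labor = 8.
Δz = y_labor·Δb = 8 × (5) = 40, so new z* = 2089 + 40 = 2129.

2129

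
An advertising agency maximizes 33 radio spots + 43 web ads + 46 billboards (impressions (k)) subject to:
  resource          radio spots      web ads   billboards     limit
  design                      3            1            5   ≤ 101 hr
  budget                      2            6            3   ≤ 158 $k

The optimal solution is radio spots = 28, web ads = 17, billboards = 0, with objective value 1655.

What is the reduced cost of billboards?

-7

Both design and budget are binding at x*.
Dual feasibility on the basic columns requires 3·y_design + 2·y_budget = 33, 1·y_design + 6·y_budget = 43.
→ y_design = 7 and y_budget = 6.
Reduced cost of billboards: c₃ − yᵀa₃ = 46 − (7·5 + 6·3) = 46 − 53 = -7.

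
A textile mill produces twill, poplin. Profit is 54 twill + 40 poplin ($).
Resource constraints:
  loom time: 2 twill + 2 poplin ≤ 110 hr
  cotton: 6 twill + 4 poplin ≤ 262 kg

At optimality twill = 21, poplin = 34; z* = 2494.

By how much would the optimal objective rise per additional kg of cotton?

At the optimum: loom time uses 110 of 110 (binding); cotton uses 262 of 262 (binding).
Dual feasibility on the basic columns requires 2·y_loom time + 6·y_cotton = 54, 2·y_loom time + 4·y_cotton = 40.
Solving: y_loom time = 6, y_cotton = 7.
Shadow price of cotton = 7.

7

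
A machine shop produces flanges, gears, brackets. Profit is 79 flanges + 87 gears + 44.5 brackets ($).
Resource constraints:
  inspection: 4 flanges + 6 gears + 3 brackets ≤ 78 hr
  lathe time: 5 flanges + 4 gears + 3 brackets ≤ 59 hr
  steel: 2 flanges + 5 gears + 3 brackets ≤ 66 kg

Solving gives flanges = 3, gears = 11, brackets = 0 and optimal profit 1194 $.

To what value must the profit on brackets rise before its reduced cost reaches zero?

At the optimum: inspection uses 78 of 78 (binding); lathe time uses 59 of 59 (binding); steel uses 61 of 66 (slack = 5).
Since steel is not tight, its dual is 0.
From A_Bᵀ y = c: 4·y_inspection + 5·y_lathe time = 79; 6·y_inspection + 4·y_lathe time = 87.
Solving: y_inspection = 8.5, y_lathe time = 9.
brackets enters the basis when its profit ≥ yᵀa₃ = 8.5·3 + 9·3 = 52.5.

52.5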